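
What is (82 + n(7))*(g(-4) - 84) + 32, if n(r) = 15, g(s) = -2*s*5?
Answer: -4236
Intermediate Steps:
g(s) = -10*s
(82 + n(7))*(g(-4) - 84) + 32 = (82 + 15)*(-10*(-4) - 84) + 32 = 97*(40 - 84) + 32 = 97*(-44) + 32 = -4268 + 32 = -4236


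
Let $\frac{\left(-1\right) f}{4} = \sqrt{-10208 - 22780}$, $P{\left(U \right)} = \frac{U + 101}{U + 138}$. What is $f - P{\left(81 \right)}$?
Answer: $- \frac{182}{219} - 8 i \sqrt{8247} \approx -0.83105 - 726.5 i$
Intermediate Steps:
$P{\left(U \right)} = \frac{101 + U}{138 + U}$
$f = - 8 i \sqrt{8247}$ ($f = - 4 \sqrt{-10208 - 22780} = - 4 \sqrt{-32988} = - 4 \cdot 2 i \sqrt{8247} = - 8 i \sqrt{8247} \approx - 726.5 i$)
$f - P{\left(81 \right)} = - 8 i \sqrt{8247} - \frac{101 + 81}{138 + 81} = - 8 i \sqrt{8247} - \frac{1}{219} \cdot 182 = - 8 i \sqrt{8247} - \frac{182}{219} = - \frac{182}{219} - 8 i \sqrt{8247}$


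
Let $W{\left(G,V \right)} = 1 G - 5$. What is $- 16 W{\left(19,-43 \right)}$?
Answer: $-224$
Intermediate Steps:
$W{\left(G,V \right)} = -5 + G$ ($W{\left(G,V \right)} = G - 5 = -5 + G$)
$- 16 W{\left(19,-43 \right)} = - 16 \left(-5 + 19\right) = \left(-16\right) 14 = -224$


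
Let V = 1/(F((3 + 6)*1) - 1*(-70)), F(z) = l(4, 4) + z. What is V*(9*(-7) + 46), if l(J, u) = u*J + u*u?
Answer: -17/111 ≈ -0.15315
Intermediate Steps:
l(J, u) = u² + J*u (l(J, u) = J*u + u² = u² + J*u)
F(z) = 32 + z (F(z) = 4*(4 + 4) + z = 4*8 + z = 32 + z)
V = 1/111 (V = 1/((32 + (3 + 6)*1) - 1*(-70)) = 1/((32 + 9*1) + 70) = 1/((32 + 9) + 70) = 1/(41 + 70) = 1/111 ≈ 0.0090090)
V*(9*(-7) + 46) = (9*(-7) + 46)/111 = (-63 + 46)/111 = (1/111)*(-17) = -17/111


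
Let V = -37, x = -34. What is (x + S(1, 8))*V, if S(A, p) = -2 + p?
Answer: 1036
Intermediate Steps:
(x + S(1, 8))*V = (-34 + (-2 + 8))*(-37) = (-34 + 6)*(-37) = -28*(-37) = 1036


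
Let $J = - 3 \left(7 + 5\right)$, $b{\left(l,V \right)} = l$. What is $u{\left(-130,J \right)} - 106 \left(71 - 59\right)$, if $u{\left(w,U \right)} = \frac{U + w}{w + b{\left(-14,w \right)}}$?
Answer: $- \frac{91501}{72} \approx -1270.8$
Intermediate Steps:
$J = -36$ ($J = \left(-3\right) 12 = -36$)
$u{\left(w,U \right)} = \frac{U + w}{-14 + w}$ ($u{\left(w,U \right)} = \frac{U + w}{w - 14} = \frac{U + w}{-14 + w}$)
$u{\left(-130,J \right)} - 106 \left(71 - 59\right) = \frac{-36 - 130}{-14 - 130} - 106 \left(71 - 59\right) = \frac{1}{-144} \left(-166\right) - 106 \cdot 12 = \left(- \frac{1}{144}\right) \left(-166\right) - 1272 = \frac{83}{72} - 1272 = - \frac{91501}{72}$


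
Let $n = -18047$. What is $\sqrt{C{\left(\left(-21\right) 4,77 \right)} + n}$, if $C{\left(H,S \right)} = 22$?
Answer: $5 i \sqrt{721} \approx 134.26 i$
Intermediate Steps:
$\sqrt{C{\left(\left(-21\right) 4,77 \right)} + n} = \sqrt{22 - 18047} = \sqrt{-18025} = 5 i \sqrt{721}$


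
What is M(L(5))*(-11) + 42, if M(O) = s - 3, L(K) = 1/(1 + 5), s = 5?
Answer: 20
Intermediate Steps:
L(K) = ⅙ (L(K) = 1/6 = ⅙)
M(O) = 2 (M(O) = 5 - 3 = 2)
M(L(5))*(-11) + 42 = 2*(-11) + 42 = -22 + 42 = 20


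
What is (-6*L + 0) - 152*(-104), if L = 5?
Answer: 15778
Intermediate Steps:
(-6*L + 0) - 152*(-104) = (-6*5 + 0) - 152*(-104) = (-30 + 0) + 15808 = -30 + 15808 = 15778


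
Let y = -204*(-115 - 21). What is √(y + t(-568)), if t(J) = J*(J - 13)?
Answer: 2*√89438 ≈ 598.12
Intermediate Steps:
y = 27744 (y = -204*(-136) = 27744)
t(J) = J*(-13 + J)
√(y + t(-568)) = √(27744 - 568*(-13 - 568)) = √(27744 - 568*(-581)) = √(27744 + 330008) = √357752 = 2*√89438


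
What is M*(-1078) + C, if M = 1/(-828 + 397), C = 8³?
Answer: 221750/431 ≈ 514.50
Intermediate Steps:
C = 512
M = -1/431 (M = 1/(-431) = -1/431 ≈ -0.0023202)
M*(-1078) + C = -1/431*(-1078) + 512 = 1078/431 + 512 = 221750/431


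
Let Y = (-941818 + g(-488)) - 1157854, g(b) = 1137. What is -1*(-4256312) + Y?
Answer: 2157777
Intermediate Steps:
Y = -2098535 (Y = (-941818 + 1137) - 1157854 = -940681 - 1157854 = -2098535)
-1*(-4256312) + Y = -1*(-4256312) - 2098535 = 4256312 - 2098535 = 2157777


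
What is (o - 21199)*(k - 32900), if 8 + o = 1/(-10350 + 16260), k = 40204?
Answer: -457717463588/2955 ≈ -1.5490e+8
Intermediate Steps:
o = -47279/5910 (o = -8 + 1/(-10350 + 16260) = -8 + 1/5910 = -47279/5910 ≈ -7.9998)
(o - 21199)*(k - 32900) = (-47279/5910 - 21199)*(40204 - 32900) = -125333369/5910*7304 = -457717463588/2955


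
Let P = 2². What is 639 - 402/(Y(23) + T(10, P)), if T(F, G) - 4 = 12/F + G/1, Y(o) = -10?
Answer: 2283/2 ≈ 1141.5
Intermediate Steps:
P = 4
T(F, G) = 4 + G + 12/F (T(F, G) = 4 + (12/F + G/1) = 4 + (12/F + G*1) = 4 + (12/F + G) = 4 + (G + 12/F) = 4 + G + 12/F)
639 - 402/(Y(23) + T(10, P)) = 639 - 402/(-10 + (4 + 4 + 12/10)) = 639 - 402/(-10 + (4 + 4 + 12*(⅒))) = 639 - 402/(-10 + (4 + 4 + 6/5)) = 639 - 402/(-10 + 46/5) = 639 - 402/(-⅘) = 639 - 402*(-5/4) = 639 + 1005/2 = 2283/2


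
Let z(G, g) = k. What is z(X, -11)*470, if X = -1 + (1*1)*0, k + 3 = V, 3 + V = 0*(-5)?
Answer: -2820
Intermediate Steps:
V = -3 (V = -3 + 0*(-5) = -3 + 0 = -3)
k = -6 (k = -3 - 3 = -6)
X = -1 (X = -1 + 1*0 = -1 + 0 = -1)
z(G, g) = -6
z(X, -11)*470 = -6*470 = -2820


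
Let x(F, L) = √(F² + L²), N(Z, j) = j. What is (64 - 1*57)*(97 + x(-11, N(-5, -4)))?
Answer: 679 + 7*√137 ≈ 760.93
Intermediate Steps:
(64 - 1*57)*(97 + x(-11, N(-5, -4))) = (64 - 1*57)*(97 + √((-11)² + (-4)²)) = (64 - 57)*(97 + √(121 + 16)) = 7*(97 + √137) = 679 + 7*√137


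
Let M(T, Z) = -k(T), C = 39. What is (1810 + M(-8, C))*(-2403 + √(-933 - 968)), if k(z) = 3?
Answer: -4342221 + 1807*I*√1901 ≈ -4.3422e+6 + 78786.0*I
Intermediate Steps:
M(T, Z) = -3 (M(T, Z) = -1*3 = -3)
(1810 + M(-8, C))*(-2403 + √(-933 - 968)) = (1810 - 3)*(-2403 + √(-933 - 968)) = 1807*(-2403 + √(-1901)) = 1807*(-2403 + I*√1901) = -4342221 + 1807*I*√1901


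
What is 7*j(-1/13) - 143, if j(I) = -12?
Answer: -227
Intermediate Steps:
7*j(-1/13) - 143 = 7*(-12) - 143 = -84 - 143 = -227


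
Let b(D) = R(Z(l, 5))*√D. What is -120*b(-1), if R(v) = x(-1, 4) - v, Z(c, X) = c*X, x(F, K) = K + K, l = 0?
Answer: -960*I ≈ -960.0*I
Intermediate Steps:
x(F, K) = 2*K
Z(c, X) = X*c
R(v) = 8 - v (R(v) = 2*4 - v = 8 - v)
b(D) = 8*√D (b(D) = (8 - 5*0)*√D = (8 - 1*0)*√D = (8 + 0)*√D = 8*√D)
-120*b(-1) = -960*√(-1) = -960*I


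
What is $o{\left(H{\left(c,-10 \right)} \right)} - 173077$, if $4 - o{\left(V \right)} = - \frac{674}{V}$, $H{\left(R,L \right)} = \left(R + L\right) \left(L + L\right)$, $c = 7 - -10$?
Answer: $- \frac{12115447}{70} \approx -1.7308 \cdot 10^{5}$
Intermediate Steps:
$c = 17$ ($c = 7 + 10 = 17$)
$H{\left(R,L \right)} = 2 L \left(L + R\right)$ ($H{\left(R,L \right)} = \left(L + R\right) 2 L = 2 L \left(L + R\right)$)
$o{\left(V \right)} = 4 + \frac{674}{V}$ ($o{\left(V \right)} = 4 - - \frac{674}{V} = 4 + \frac{674}{V}$)
$o{\left(H{\left(c,-10 \right)} \right)} - 173077 = \left(4 + \frac{674}{2 \left(-10\right) \left(-10 + 17\right)}\right) - 173077 = \left(4 + \frac{674}{2 \left(-10\right) 7}\right) - 173077 = \left(4 + \frac{674}{-140}\right) - 173077 = \left(4 + 674 \left(- \frac{1}{140}\right)\right) - 173077 = \left(4 - \frac{337}{70}\right) - 173077 = - \frac{57}{70} - 173077 = - \frac{12115447}{70}$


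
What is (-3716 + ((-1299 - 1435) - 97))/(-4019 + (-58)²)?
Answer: 6547/655 ≈ 9.9954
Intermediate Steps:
(-3716 + ((-1299 - 1435) - 97))/(-4019 + (-58)²) = (-3716 + (-2734 - 97))/(-4019 + 3364) = (-3716 - 2831)/(-655) = -6547*(-1/655) = 6547/655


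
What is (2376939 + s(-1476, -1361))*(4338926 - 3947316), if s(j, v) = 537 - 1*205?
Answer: 930963096310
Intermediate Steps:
s(j, v) = 332 (s(j, v) = 537 - 205 = 332)
(2376939 + s(-1476, -1361))*(4338926 - 3947316) = (2376939 + 332)*(4338926 - 3947316) = 2377271*391610 = 930963096310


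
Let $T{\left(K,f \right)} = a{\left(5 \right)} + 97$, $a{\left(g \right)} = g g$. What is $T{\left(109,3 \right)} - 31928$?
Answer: $-31806$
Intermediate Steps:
$a{\left(g \right)} = g^{2}$
$T{\left(K,f \right)} = 122$ ($T{\left(K,f \right)} = 5^{2} + 97 = 25 + 97 = 122$)
$T{\left(109,3 \right)} - 31928 = 122 - 31928 = -31806$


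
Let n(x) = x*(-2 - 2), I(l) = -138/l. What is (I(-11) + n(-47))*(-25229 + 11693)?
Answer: -29860416/11 ≈ -2.7146e+6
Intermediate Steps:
n(x) = -4*x (n(x) = x*(-4) = -4*x)
(I(-11) + n(-47))*(-25229 + 11693) = (-138/(-11) - 4*(-47))*(-25229 + 11693) = (-138*(-1/11) + 188)*(-13536) = (138/11 + 188)*(-13536) = (2206/11)*(-13536) = -29860416/11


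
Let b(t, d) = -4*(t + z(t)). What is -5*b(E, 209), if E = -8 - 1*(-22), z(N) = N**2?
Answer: 4200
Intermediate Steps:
E = 14 (E = -8 + 22 = 14)
b(t, d) = -4*t - 4*t**2 (b(t, d) = -4*(t + t**2) = -4*t - 4*t**2)
-5*b(E, 209) = -20*14*(-1 - 1*14) = -20*14*(-1 - 14) = -20*14*(-15) = -5*(-840) = 4200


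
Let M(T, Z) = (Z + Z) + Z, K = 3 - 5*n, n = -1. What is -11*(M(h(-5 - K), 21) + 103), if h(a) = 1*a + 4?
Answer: -1826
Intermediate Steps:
K = 8 (K = 3 - 5*(-1) = 3 + 5 = 8)
h(a) = 4 + a (h(a) = a + 4 = 4 + a)
M(T, Z) = 3*Z (M(T, Z) = 2*Z + Z = 3*Z)
-11*(M(h(-5 - K), 21) + 103) = -11*(3*21 + 103) = -11*(63 + 103) = -11*166 = -1826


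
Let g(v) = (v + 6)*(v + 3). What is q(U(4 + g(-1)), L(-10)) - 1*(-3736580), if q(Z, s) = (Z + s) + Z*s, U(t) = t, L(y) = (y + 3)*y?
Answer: 3737644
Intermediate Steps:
L(y) = y*(3 + y) (L(y) = (3 + y)*y = y*(3 + y))
g(v) = (3 + v)*(6 + v) (g(v) = (6 + v)*(3 + v) = (3 + v)*(6 + v))
q(Z, s) = Z + s + Z*s
q(U(4 + g(-1)), L(-10)) - 1*(-3736580) = ((4 + (18 + (-1)² + 9*(-1))) - 10*(3 - 10) + (4 + (18 + (-1)² + 9*(-1)))*(-10*(3 - 10))) - 1*(-3736580) = ((4 + (18 + 1 - 9)) - 10*(-7) + (4 + (18 + 1 - 9))*(-10*(-7))) + 3736580 = ((4 + 10) + 70 + (4 + 10)*70) + 3736580 = (14 + 70 + 14*70) + 3736580 = (14 + 70 + 980) + 3736580 = 1064 + 3736580 = 3737644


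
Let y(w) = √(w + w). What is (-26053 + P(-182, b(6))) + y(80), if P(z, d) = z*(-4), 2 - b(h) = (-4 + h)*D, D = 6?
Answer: -25325 + 4*√10 ≈ -25312.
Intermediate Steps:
b(h) = 26 - 6*h (b(h) = 2 - (-4 + h)*6 = 2 - (-24 + 6*h) = 2 + (24 - 6*h) = 26 - 6*h)
P(z, d) = -4*z
y(w) = √2*√w (y(w) = √(2*w) = √2*√w)
(-26053 + P(-182, b(6))) + y(80) = (-26053 - 4*(-182)) + √2*√80 = (-26053 + 728) + √2*(4*√5) = -25325 + 4*√10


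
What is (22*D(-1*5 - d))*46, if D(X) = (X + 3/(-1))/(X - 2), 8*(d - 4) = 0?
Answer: 1104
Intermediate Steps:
d = 4 (d = 4 + (1/8)*0 = 4 + 0 = 4)
D(X) = (-3 + X)/(-2 + X) (D(X) = (X + 3*(-1))/(-2 + X) = (X - 3)/(-2 + X) = (-3 + X)/(-2 + X))
(22*D(-1*5 - d))*46 = (22*((-3 + (-1*5 - 1*4))/(-2 + (-1*5 - 1*4))))*46 = (22*((-3 + (-5 - 4))/(-2 + (-5 - 4))))*46 = (22*((-3 - 9)/(-2 - 9)))*46 = (22*(-12/(-11)))*46 = (22*(-1/11*(-12)))*46 = (22*(12/11))*46 = 24*46 = 1104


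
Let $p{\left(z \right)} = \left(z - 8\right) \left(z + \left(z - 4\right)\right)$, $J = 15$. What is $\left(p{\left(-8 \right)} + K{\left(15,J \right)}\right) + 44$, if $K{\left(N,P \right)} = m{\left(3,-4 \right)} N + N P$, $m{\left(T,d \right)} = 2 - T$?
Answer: $574$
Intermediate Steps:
$p{\left(z \right)} = \left(-8 + z\right) \left(-4 + 2 z\right)$ ($p{\left(z \right)} = \left(-8 + z\right) \left(z + \left(-4 + z\right)\right) = \left(-8 + z\right) \left(-4 + 2 z\right)$)
$K{\left(N,P \right)} = - N + N P$ ($K{\left(N,P \right)} = \left(2 - 3\right) N + N P = - N + N P$)
$\left(p{\left(-8 \right)} + K{\left(15,J \right)}\right) + 44 = \left(\left(32 - -160 + 2 \left(-8\right)^{2}\right) + 15 \left(-1 + 15\right)\right) + 44 = \left(\left(32 + 160 + 2 \cdot 64\right) + 15 \cdot 14\right) + 44 = \left(\left(32 + 160 + 128\right) + 210\right) + 44 = \left(320 + 210\right) + 44 = 530 + 44 = 574$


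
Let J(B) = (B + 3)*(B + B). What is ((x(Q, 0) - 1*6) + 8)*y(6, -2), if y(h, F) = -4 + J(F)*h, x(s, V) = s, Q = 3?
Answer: -140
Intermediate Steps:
J(B) = 2*B*(3 + B) (J(B) = (3 + B)*(2*B) = 2*B*(3 + B))
y(h, F) = -4 + 2*F*h*(3 + F) (y(h, F) = -4 + (2*F*(3 + F))*h = -4 + 2*F*h*(3 + F))
((x(Q, 0) - 1*6) + 8)*y(6, -2) = ((3 - 1*6) + 8)*(-4 + 2*(-2)*6*(3 - 2)) = ((3 - 6) + 8)*(-4 + 2*(-2)*6*1) = (-3 + 8)*(-4 - 24) = 5*(-28) = -140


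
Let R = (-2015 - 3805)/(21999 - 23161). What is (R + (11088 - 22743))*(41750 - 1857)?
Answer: -38574507855/83 ≈ -4.6475e+8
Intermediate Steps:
R = 2910/581 (R = -5820/(-1162) = -5820*(-1/1162) = 2910/581 ≈ 5.0086)
(R + (11088 - 22743))*(41750 - 1857) = (2910/581 + (11088 - 22743))*(41750 - 1857) = (2910/581 - 11655)*39893 = -6768645/581*39893 = -38574507855/83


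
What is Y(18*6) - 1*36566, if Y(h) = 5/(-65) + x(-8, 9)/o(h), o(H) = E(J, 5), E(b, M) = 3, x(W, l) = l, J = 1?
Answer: -475320/13 ≈ -36563.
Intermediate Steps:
o(H) = 3
Y(h) = 38/13 (Y(h) = 5/(-65) + 9/3 = 5*(-1/65) + 9*(1/3) = -1/13 + 3 = 38/13)
Y(18*6) - 1*36566 = 38/13 - 1*36566 = 38/13 - 36566 = -475320/13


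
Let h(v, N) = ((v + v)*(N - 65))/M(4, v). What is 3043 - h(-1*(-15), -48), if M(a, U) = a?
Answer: 7781/2 ≈ 3890.5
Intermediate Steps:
h(v, N) = v*(-65 + N)/2 (h(v, N) = ((v + v)*(N - 65))/4 = ((2*v)*(-65 + N))*(¼) = (2*v*(-65 + N))*(¼) = v*(-65 + N)/2)
3043 - h(-1*(-15), -48) = 3043 - (-1*(-15))*(-65 - 48)/2 = 3043 - 15*(-113)/2 = 3043 - 1*(-1695/2) = 3043 + 1695/2 = 7781/2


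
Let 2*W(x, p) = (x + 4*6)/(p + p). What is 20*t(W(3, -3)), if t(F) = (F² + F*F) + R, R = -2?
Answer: 325/2 ≈ 162.50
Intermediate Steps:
W(x, p) = (24 + x)/(4*p) (W(x, p) = ((x + 4*6)/(p + p))/2 = ((x + 24)/((2*p)))/2 = ((24 + x)*(1/(2*p)))/2 = ((24 + x)/(2*p))/2 = (24 + x)/(4*p))
t(F) = -2 + 2*F² (t(F) = (F² + F*F) - 2 = (F² + F²) - 2 = 2*F² - 2 = -2 + 2*F²)
20*t(W(3, -3)) = 20*(-2 + 2*((¼)*(24 + 3)/(-3))²) = 20*(-2 + 2*((¼)*(-⅓)*27)²) = 20*(-2 + 2*(-9/4)²) = 20*(-2 + 2*(81/16)) = 20*(-2 + 81/8) = 20*(65/8) = 325/2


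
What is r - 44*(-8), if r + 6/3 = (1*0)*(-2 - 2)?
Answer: 350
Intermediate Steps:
r = -2 (r = -2 + (1*0)*(-2 - 2) = -2 + 0*(-4) = -2 + 0 = -2)
r - 44*(-8) = -2 - 44*(-8) = -2 + 352 = 350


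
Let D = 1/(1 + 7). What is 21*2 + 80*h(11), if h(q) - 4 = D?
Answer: 372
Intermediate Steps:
D = ⅛ (D = 1/8 = ⅛ ≈ 0.12500)
h(q) = 33/8 (h(q) = 4 + ⅛ = 33/8)
21*2 + 80*h(11) = 21*2 + 80*(33/8) = 42 + 330 = 372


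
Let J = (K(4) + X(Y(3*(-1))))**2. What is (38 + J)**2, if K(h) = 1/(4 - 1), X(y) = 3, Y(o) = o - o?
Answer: 195364/81 ≈ 2411.9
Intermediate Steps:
Y(o) = 0
K(h) = 1/3
J = 100/9 (J = (1/3 + 3)**2 = (10/3)**2 = 100/9 ≈ 11.111)
(38 + J)**2 = (38 + 100/9)**2 = (442/9)**2 = 195364/81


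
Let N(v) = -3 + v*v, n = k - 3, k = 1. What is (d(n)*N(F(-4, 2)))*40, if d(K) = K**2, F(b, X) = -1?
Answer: -320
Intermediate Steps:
n = -2 (n = 1 - 3 = -2)
N(v) = -3 + v**2
(d(n)*N(F(-4, 2)))*40 = ((-2)**2*(-3 + (-1)**2))*40 = (4*(-3 + 1))*40 = (4*(-2))*40 = -8*40 = -320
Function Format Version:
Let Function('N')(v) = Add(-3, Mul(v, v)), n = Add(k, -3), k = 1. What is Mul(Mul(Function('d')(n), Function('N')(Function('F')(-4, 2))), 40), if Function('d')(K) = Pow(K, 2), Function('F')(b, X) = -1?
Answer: -320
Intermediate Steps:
n = -2 (n = Add(1, -3) = -2)
Function('N')(v) = Add(-3, Pow(v, 2))
Mul(Mul(Function('d')(n), Function('N')(Function('F')(-4, 2))), 40) = Mul(Mul(Pow(-2, 2), Add(-3, Pow(-1, 2))), 40) = Mul(Mul(4, Add(-3, 1)), 40) = Mul(Mul(4, -2), 40) = Mul(-8, 40) = -320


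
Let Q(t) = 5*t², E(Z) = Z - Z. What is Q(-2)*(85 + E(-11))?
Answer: 1700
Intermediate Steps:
E(Z) = 0
Q(-2)*(85 + E(-11)) = (5*(-2)²)*(85 + 0) = (5*4)*85 = 20*85 = 1700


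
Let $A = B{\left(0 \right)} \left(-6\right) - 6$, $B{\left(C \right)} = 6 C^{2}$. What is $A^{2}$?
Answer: $36$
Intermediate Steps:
$A = -6$ ($A = 6 \cdot 0^{2} \left(-6\right) - 6 = 6 \cdot 0 \left(-6\right) - 6 = 0 \left(-6\right) - 6 = 0 - 6 = -6$)
$A^{2} = \left(-6\right)^{2} = 36$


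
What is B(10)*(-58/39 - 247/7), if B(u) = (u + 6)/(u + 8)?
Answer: -80312/2457 ≈ -32.687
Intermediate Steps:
B(u) = (6 + u)/(8 + u)
B(10)*(-58/39 - 247/7) = ((6 + 10)/(8 + 10))*(-58/39 - 247/7) = (16/18)*(-58*1/39 - 247*1/7) = ((1/18)*16)*(-58/39 - 247/7) = (8/9)*(-10039/273) = -80312/2457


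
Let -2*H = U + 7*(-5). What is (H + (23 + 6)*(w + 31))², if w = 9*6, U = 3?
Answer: 6155361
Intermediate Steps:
w = 54
H = 16 (H = -(3 + 7*(-5))/2 = -(3 - 35)/2 = -½*(-32) = 16)
(H + (23 + 6)*(w + 31))² = (16 + (23 + 6)*(54 + 31))² = (16 + 29*85)² = (16 + 2465)² = 2481² = 6155361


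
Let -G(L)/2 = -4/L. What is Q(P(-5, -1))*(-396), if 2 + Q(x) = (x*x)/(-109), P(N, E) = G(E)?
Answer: 111672/109 ≈ 1024.5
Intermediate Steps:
G(L) = 8/L (G(L) = -(-8)/L = 8/L)
P(N, E) = 8/E
Q(x) = -2 - x**2/109 (Q(x) = -2 + (x*x)/(-109) = -2 + x**2*(-1/109) = -2 - x**2/109)
Q(P(-5, -1))*(-396) = (-2 - (8/(-1))**2/109)*(-396) = (-2 - (8*(-1))**2/109)*(-396) = (-2 - 1/109*(-8)**2)*(-396) = (-2 - 1/109*64)*(-396) = (-2 - 64/109)*(-396) = -282/109*(-396) = 111672/109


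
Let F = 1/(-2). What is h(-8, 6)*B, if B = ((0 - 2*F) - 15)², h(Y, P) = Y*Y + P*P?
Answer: 19600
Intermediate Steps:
F = -½ ≈ -0.50000
h(Y, P) = P² + Y² (h(Y, P) = Y² + P² = P² + Y²)
B = 196 (B = ((0 - 2*(-½)) - 15)² = ((0 + 1) - 15)² = (1 - 15)² = (-14)² = 196)
h(-8, 6)*B = (6² + (-8)²)*196 = (36 + 64)*196 = 100*196 = 19600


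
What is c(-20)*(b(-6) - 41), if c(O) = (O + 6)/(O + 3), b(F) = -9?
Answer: -700/17 ≈ -41.176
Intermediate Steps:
c(O) = (6 + O)/(3 + O)
c(-20)*(b(-6) - 41) = ((6 - 20)/(3 - 20))*(-9 - 41) = (-14/(-17))*(-50) = -1/17*(-14)*(-50) = (14/17)*(-50) = -700/17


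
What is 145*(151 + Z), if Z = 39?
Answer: 27550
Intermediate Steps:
145*(151 + Z) = 145*(151 + 39) = 145*190 = 27550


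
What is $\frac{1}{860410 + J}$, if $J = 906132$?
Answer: $\frac{1}{1766542} \approx 5.6608 \cdot 10^{-7}$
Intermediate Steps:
$\frac{1}{860410 + J} = \frac{1}{860410 + 906132} = \frac{1}{1766542}$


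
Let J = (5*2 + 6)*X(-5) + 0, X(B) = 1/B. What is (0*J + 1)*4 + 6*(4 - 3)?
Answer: 10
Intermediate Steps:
X(B) = 1/B
J = -16/5 (J = (5*2 + 6)/(-5) + 0 = (10 + 6)*(-1/5) + 0 = 16*(-1/5) + 0 = -16/5 + 0 = -16/5 ≈ -3.2000)
(0*J + 1)*4 + 6*(4 - 3) = (0*(-16/5) + 1)*4 + 6*(4 - 3) = (0 + 1)*4 + 6*1 = 1*4 + 6 = 4 + 6 = 10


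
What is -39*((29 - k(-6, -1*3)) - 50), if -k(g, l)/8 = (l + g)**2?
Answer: -24453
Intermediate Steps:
k(g, l) = -8*(g + l)**2 (k(g, l) = -8*(l + g)**2 = -8*(g + l)**2)
-39*((29 - k(-6, -1*3)) - 50) = -39*((29 - (-8)*(-6 - 1*3)**2) - 50) = -39*((29 - (-8)*(-6 - 3)**2) - 50) = -39*((29 - (-8)*(-9)**2) - 50) = -39*((29 - (-8)*81) - 50) = -39*((29 - 1*(-648)) - 50) = -39*((29 + 648) - 50) = -39*(677 - 50) = -39*627 = -24453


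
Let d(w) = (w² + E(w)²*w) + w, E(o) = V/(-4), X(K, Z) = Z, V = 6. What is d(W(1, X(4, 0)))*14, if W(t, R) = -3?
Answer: -21/2 ≈ -10.500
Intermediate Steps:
E(o) = -3/2 (E(o) = 6/(-4) = 6*(-¼) = -3/2)
d(w) = w² + 13*w/4 (d(w) = (w² + (-3/2)²*w) + w = (w² + 9*w/4) + w = w² + 13*w/4)
d(W(1, X(4, 0)))*14 = ((¼)*(-3)*(13 + 4*(-3)))*14 = ((¼)*(-3)*(13 - 12))*14 = ((¼)*(-3)*1)*14 = -¾*14 = -21/2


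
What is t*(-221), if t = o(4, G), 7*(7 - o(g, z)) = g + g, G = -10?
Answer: -9061/7 ≈ -1294.4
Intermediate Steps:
o(g, z) = 7 - 2*g/7 (o(g, z) = 7 - (g + g)/7 = 7 - 2*g/7)
t = 41/7 (t = 7 - 2/7*4 = 7 - 8/7 = 41/7 ≈ 5.8571)
t*(-221) = (41/7)*(-221) = -9061/7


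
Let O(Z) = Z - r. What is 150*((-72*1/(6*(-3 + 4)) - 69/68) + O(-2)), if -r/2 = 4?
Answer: -35775/34 ≈ -1052.2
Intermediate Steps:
r = -8 (r = -2*4 = -8)
O(Z) = 8 + Z (O(Z) = Z - 1*(-8) = Z + 8 = 8 + Z)
150*((-72*1/(6*(-3 + 4)) - 69/68) + O(-2)) = 150*((-72*1/(6*(-3 + 4)) - 69/68) + (8 - 2)) = 150*((-72/(1*6) - 69*1/68) + 6) = 150*((-72/6 - 69/68) + 6) = 150*((-72*⅙ - 69/68) + 6) = 150*((-12 - 69/68) + 6) = 150*(-885/68 + 6) = 150*(-477/68) = -35775/34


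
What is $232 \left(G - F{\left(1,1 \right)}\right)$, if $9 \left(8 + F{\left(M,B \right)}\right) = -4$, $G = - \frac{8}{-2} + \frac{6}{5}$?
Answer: $\frac{142448}{45} \approx 3165.5$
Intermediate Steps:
$G = \frac{26}{5}$ ($G = \left(-8\right) \left(- \frac{1}{2}\right) + 6 \cdot \frac{1}{5} = 4 + \frac{6}{5} = \frac{26}{5} \approx 5.2$)
$F{\left(M,B \right)} = - \frac{76}{9}$ ($F{\left(M,B \right)} = -8 + \frac{1}{9} \left(-4\right) = -8 - \frac{4}{9} = - \frac{76}{9}$)
$232 \left(G - F{\left(1,1 \right)}\right) = 232 \left(\frac{26}{5} - - \frac{76}{9}\right) = 232 \left(\frac{26}{5} + \frac{76}{9}\right) = 232 \cdot \frac{614}{45} = \frac{142448}{45}$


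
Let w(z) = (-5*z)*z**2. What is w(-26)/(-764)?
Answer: -21970/191 ≈ -115.03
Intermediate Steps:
w(z) = -5*z**3
w(-26)/(-764) = -5*(-26)**3/(-764) = -5*(-17576)*(-1/764) = 87880*(-1/764) = -21970/191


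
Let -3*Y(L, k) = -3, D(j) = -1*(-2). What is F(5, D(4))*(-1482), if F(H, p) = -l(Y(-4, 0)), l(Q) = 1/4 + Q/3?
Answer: 1729/2 ≈ 864.50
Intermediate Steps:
D(j) = 2
Y(L, k) = 1 (Y(L, k) = -⅓*(-3) = 1)
l(Q) = ¼ + Q/3 (l(Q) = 1*(¼) + Q*(⅓) = ¼ + Q/3)
F(H, p) = -7/12 (F(H, p) = -(¼ + (⅓)*1) = -(¼ + ⅓) = -1*7/12 = -7/12)
F(5, D(4))*(-1482) = -7/12*(-1482) = 1729/2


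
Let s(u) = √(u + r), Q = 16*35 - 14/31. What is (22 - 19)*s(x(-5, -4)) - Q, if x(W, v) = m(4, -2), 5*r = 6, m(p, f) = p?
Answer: -17346/31 + 3*√130/5 ≈ -552.71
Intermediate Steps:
r = 6/5 (r = (⅕)*6 = 6/5 ≈ 1.2000)
Q = 17346/31 (Q = 560 - 14*1/31 = 560 - 14/31 = 17346/31 ≈ 559.55)
x(W, v) = 4
s(u) = √(6/5 + u) (s(u) = √(u + 6/5) = √(6/5 + u))
(22 - 19)*s(x(-5, -4)) - Q = (22 - 19)*(√(30 + 25*4)/5) - 1*17346/31 = 3*(√(30 + 100)/5) - 17346/31 = 3*(√130/5) - 17346/31 = 3*√130/5 - 17346/31 = -17346/31 + 3*√130/5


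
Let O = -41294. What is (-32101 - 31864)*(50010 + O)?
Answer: -557518940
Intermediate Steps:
(-32101 - 31864)*(50010 + O) = (-32101 - 31864)*(50010 - 41294) = -63965*8716 = -557518940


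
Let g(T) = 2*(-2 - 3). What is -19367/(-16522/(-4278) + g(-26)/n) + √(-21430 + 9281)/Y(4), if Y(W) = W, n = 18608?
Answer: -385427624952/76849649 + I*√12149/4 ≈ -5015.3 + 27.556*I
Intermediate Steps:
g(T) = -10 (g(T) = 2*(-5) = -10)
-19367/(-16522/(-4278) + g(-26)/n) + √(-21430 + 9281)/Y(4) = -19367/(-16522/(-4278) - 10/18608) + √(-21430 + 9281)/4 = -19367/(-16522*(-1/4278) - 10*1/18608) + √(-12149)*(¼) = -19367/(8261/2139 - 5/9304) + (I*√12149)*(¼) = -19367/76849649/19901256 + I*√12149/4 = -19367*19901256/76849649 + I*√12149/4 = -385427624952/76849649 + I*√12149/4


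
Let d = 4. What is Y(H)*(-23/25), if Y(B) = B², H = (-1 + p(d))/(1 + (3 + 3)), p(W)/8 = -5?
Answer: -38663/1225 ≈ -31.562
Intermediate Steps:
p(W) = -40 (p(W) = 8*(-5) = -40)
H = -41/7 (H = (-1 - 40)/(1 + (3 + 3)) = -41/(1 + 6) = -41/7 ≈ -5.8571)
Y(H)*(-23/25) = (-41/7)²*(-23/25) = 1681*(-23*1/25)/49 = (1681/49)*(-23/25) = -38663/1225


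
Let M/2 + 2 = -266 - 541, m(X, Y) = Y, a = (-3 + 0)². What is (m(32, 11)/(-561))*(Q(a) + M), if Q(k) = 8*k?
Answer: 1546/51 ≈ 30.314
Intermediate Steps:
a = 9 (a = (-3)² = 9)
M = -1618 (M = -4 + 2*(-266 - 541) = -4 + 2*(-807) = -4 - 1614 = -1618)
(m(32, 11)/(-561))*(Q(a) + M) = (11/(-561))*(8*9 - 1618) = (11*(-1/561))*(72 - 1618) = -1/51*(-1546) = 1546/51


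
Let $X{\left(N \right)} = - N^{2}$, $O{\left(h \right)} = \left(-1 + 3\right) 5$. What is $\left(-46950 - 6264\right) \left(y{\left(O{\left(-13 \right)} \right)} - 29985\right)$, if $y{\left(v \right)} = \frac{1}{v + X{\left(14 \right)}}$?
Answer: $\frac{49464284359}{31} \approx 1.5956 \cdot 10^{9}$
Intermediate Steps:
$O{\left(h \right)} = 10$ ($O{\left(h \right)} = 2 \cdot 5 = 10$)
$y{\left(v \right)} = \frac{1}{-196 + v}$ ($y{\left(v \right)} = \frac{1}{v - 14^{2}} = \frac{1}{v - 196} = \frac{1}{-196 + v}$)
$\left(-46950 - 6264\right) \left(y{\left(O{\left(-13 \right)} \right)} - 29985\right) = \left(-46950 - 6264\right) \left(\frac{1}{-196 + 10} - 29985\right) = - 53214 \left(\frac{1}{-186} - 29985\right) = - 53214 \left(- \frac{1}{186} - 29985\right) = \left(-53214\right) \left(- \frac{5577211}{186}\right) = \frac{49464284359}{31}$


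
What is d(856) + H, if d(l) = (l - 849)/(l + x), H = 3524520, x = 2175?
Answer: 1526117161/433 ≈ 3.5245e+6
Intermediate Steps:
d(l) = (-849 + l)/(2175 + l) (d(l) = (l - 849)/(l + 2175) = (-849 + l)/(2175 + l))
d(856) + H = (-849 + 856)/(2175 + 856) + 3524520 = 7/3031 + 3524520 = (1/3031)*7 + 3524520 = 1/433 + 3524520 = 1526117161/433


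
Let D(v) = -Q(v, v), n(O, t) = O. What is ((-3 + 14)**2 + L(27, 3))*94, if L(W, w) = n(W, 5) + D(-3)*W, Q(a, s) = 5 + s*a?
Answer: -21620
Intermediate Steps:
Q(a, s) = 5 + a*s
D(v) = -5 - v**2 (D(v) = -(5 + v*v) = -(5 + v**2) = -5 - v**2)
L(W, w) = -13*W (L(W, w) = W + (-5 - 1*(-3)**2)*W = W + (-5 - 1*9)*W = W + (-5 - 9)*W = W - 14*W = -13*W)
((-3 + 14)**2 + L(27, 3))*94 = ((-3 + 14)**2 - 13*27)*94 = (11**2 - 351)*94 = (121 - 351)*94 = -230*94 = -21620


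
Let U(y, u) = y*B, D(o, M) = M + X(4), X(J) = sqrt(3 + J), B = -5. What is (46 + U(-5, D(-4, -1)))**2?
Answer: 5041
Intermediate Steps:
D(o, M) = M + sqrt(7) (D(o, M) = M + sqrt(3 + 4) = M + sqrt(7))
U(y, u) = -5*y (U(y, u) = y*(-5) = -5*y)
(46 + U(-5, D(-4, -1)))**2 = (46 - 5*(-5))**2 = (46 + 25)**2 = 71**2 = 5041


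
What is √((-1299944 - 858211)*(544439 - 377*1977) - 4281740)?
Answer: √433547476210 ≈ 6.5844e+5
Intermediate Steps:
√((-1299944 - 858211)*(544439 - 377*1977) - 4281740) = √(-2158155*(544439 - 745329) - 4281740) = √(-2158155*(-200890) - 4281740) = √(433551757950 - 4281740) = √433547476210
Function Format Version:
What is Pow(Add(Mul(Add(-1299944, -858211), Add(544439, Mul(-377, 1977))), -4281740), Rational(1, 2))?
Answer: Pow(433547476210, Rational(1, 2)) ≈ 6.5844e+5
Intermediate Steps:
Pow(Add(Mul(Add(-1299944, -858211), Add(544439, Mul(-377, 1977))), -4281740), Rational(1, 2)) = Pow(Add(Mul(-2158155, Add(544439, -745329)), -4281740), Rational(1, 2)) = Pow(Add(Mul(-2158155, -200890), -4281740), Rational(1, 2)) = Pow(Add(433551757950, -4281740), Rational(1, 2)) = Pow(433547476210, Rational(1, 2))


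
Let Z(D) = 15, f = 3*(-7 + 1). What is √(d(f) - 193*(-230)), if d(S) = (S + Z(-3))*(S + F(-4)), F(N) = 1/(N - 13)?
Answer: √12844367/17 ≈ 210.82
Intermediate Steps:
F(N) = 1/(-13 + N)
f = -18 (f = 3*(-6) = -18)
d(S) = (15 + S)*(-1/17 + S) (d(S) = (S + 15)*(S + 1/(-13 - 4)) = (15 + S)*(S + 1/(-17)) = (15 + S)*(S - 1/17) = (15 + S)*(-1/17 + S))
√(d(f) - 193*(-230)) = √((-15/17 + (-18)² + (254/17)*(-18)) - 193*(-230)) = √((-15/17 + 324 - 4572/17) + 44390) = √(921/17 + 44390) = √(755551/17) = √12844367/17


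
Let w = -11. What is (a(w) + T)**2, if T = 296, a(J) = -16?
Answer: 78400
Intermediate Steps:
(a(w) + T)**2 = (-16 + 296)**2 = 280**2 = 78400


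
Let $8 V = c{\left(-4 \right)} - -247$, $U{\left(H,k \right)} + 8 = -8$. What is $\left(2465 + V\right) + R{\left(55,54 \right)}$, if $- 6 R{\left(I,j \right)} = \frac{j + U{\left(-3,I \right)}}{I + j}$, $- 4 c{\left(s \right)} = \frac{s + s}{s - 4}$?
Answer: $\frac{26115901}{10464} \approx 2495.8$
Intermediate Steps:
$U{\left(H,k \right)} = -16$ ($U{\left(H,k \right)} = -8 - 8 = -16$)
$c{\left(s \right)} = - \frac{s}{2 \left(-4 + s\right)}$ ($c{\left(s \right)} = - \frac{\left(s + s\right) \frac{1}{s - 4}}{4} = - \frac{2 s \frac{1}{-4 + s}}{4} = - \frac{s}{2 \left(-4 + s\right)}$)
$V = \frac{987}{32}$ ($V = \frac{\left(-1\right) \left(-4\right) \frac{1}{-8 + 2 \left(-4\right)} - -247}{8} = \frac{\left(-1\right) \left(-4\right) \frac{1}{-8 - 8} + 247}{8} = \frac{\left(-1\right) \left(-4\right) \frac{1}{-16} + 247}{8} = \frac{\left(-1\right) \left(-4\right) \left(- \frac{1}{16}\right) + 247}{8} = \frac{- \frac{1}{4} + 247}{8} = \frac{1}{8} \cdot \frac{987}{4} = \frac{987}{32} \approx 30.844$)
$R{\left(I,j \right)} = - \frac{-16 + j}{6 \left(I + j\right)}$ ($R{\left(I,j \right)} = - \frac{\left(j - 16\right) \frac{1}{I + j}}{6} = - \frac{\left(-16 + j\right) \frac{1}{I + j}}{6} = - \frac{\frac{1}{I + j} \left(-16 + j\right)}{6} = - \frac{-16 + j}{6 \left(I + j\right)}$)
$\left(2465 + V\right) + R{\left(55,54 \right)} = \left(2465 + \frac{987}{32}\right) + \frac{16 - 54}{6 \left(55 + 54\right)} = \frac{79867}{32} + \frac{16 - 54}{6 \cdot 109} = \frac{79867}{32} + \frac{1}{6} \cdot \frac{1}{109} \left(-38\right) = \frac{79867}{32} - \frac{19}{327} = \frac{26115901}{10464}$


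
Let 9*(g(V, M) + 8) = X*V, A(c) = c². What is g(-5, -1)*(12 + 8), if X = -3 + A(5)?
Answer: -3640/9 ≈ -404.44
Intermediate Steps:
X = 22 (X = -3 + 5² = -3 + 25 = 22)
g(V, M) = -8 + 22*V/9 (g(V, M) = -8 + (22*V)/9 = -8 + 22*V/9)
g(-5, -1)*(12 + 8) = (-8 + (22/9)*(-5))*(12 + 8) = (-8 - 110/9)*20 = -182/9*20 = -3640/9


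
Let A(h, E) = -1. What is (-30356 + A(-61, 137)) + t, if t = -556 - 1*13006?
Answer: -43919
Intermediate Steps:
t = -13562 (t = -556 - 13006 = -13562)
(-30356 + A(-61, 137)) + t = (-30356 - 1) - 13562 = -30357 - 13562 = -43919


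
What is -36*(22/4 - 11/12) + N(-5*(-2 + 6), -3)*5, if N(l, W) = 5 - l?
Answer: -40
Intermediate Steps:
-36*(22/4 - 11/12) + N(-5*(-2 + 6), -3)*5 = -36*(22/4 - 11/12) + (5 - (-5)*(-2 + 6))*5 = -36*(22*(¼) - 11*1/12) + (5 - (-5)*4)*5 = -36*(11/2 - 11/12) + (5 - 1*(-20))*5 = -36*55/12 + (5 + 20)*5 = -165 + 25*5 = -165 + 125 = -40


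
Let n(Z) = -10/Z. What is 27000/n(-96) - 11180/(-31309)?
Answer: 8115303980/31309 ≈ 2.5920e+5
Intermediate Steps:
27000/n(-96) - 11180/(-31309) = 27000/((-10/(-96))) - 11180/(-31309) = 27000/((-10*(-1/96))) - 11180*(-1/31309) = 27000/(5/48) + 11180/31309 = 27000*(48/5) + 11180/31309 = 259200 + 11180/31309 = 8115303980/31309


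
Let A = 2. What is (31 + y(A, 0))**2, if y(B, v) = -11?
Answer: 400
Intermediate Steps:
(31 + y(A, 0))**2 = (31 - 11)**2 = 20**2 = 400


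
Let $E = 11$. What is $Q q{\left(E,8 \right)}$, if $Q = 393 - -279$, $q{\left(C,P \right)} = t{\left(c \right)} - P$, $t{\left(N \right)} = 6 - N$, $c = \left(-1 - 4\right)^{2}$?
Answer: $-18144$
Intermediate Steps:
$c = 25$ ($c = \left(-5\right)^{2} = 25$)
$q{\left(C,P \right)} = -19 - P$ ($q{\left(C,P \right)} = \left(6 - 25\right) - P = -19 - P$)
$Q = 672$ ($Q = 393 + 279 = 672$)
$Q q{\left(E,8 \right)} = 672 \left(-19 - 8\right) = 672 \left(-27\right) = -18144$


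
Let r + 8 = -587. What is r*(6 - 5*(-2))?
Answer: -9520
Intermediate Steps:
r = -595 (r = -8 - 587 = -595)
r*(6 - 5*(-2)) = -595*(6 - 5*(-2)) = -595*(6 + 10) = -595*16 = -9520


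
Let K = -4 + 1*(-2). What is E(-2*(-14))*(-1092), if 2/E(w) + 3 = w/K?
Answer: 6552/23 ≈ 284.87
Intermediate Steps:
K = -6 (K = -4 - 2 = -6)
E(w) = 2/(-3 - w/6) (E(w) = 2/(-3 + w/(-6)) = 2/(-3 + w*(-⅙)) = 2/(-3 - w/6))
E(-2*(-14))*(-1092) = -12/(18 - 2*(-14))*(-1092) = -12/(18 + 28)*(-1092) = -12/46*(-1092) = -12*1/46*(-1092) = -6/23*(-1092) = 6552/23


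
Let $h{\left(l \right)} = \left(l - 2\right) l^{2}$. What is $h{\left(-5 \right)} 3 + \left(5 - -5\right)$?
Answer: $-515$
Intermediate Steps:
$h{\left(l \right)} = l^{2} \left(-2 + l\right)$ ($h{\left(l \right)} = \left(l - 2\right) l^{2} = \left(-2 + l\right) l^{2} = l^{2} \left(-2 + l\right)$)
$h{\left(-5 \right)} 3 + \left(5 - -5\right) = \left(-5\right)^{2} \left(-2 - 5\right) 3 + \left(5 - -5\right) = 25 \left(-7\right) 3 + \left(5 + 5\right) = \left(-175\right) 3 + 10 = -525 + 10 = -515$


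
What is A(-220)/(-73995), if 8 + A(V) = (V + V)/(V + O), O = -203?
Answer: 2944/31299885 ≈ 9.4058e-5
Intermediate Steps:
A(V) = -8 + 2*V/(-203 + V) (A(V) = -8 + (V + V)/(V - 203) = -8 + (2*V)/(-203 + V) = -8 + 2*V/(-203 + V))
A(-220)/(-73995) = (2*(812 - 3*(-220))/(-203 - 220))/(-73995) = (2*(812 + 660)/(-423))*(-1/73995) = (2*(-1/423)*1472)*(-1/73995) = -2944/423*(-1/73995) = 2944/31299885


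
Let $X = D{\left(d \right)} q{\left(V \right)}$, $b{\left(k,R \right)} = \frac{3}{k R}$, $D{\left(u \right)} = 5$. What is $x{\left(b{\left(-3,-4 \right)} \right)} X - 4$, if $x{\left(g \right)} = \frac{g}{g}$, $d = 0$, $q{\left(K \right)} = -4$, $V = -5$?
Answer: $-24$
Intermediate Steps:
$b{\left(k,R \right)} = \frac{3}{R k}$
$x{\left(g \right)} = 1$
$X = -20$ ($X = 5 \left(-4\right) = -20$)
$x{\left(b{\left(-3,-4 \right)} \right)} X - 4 = 1 \left(-20\right) - 4 = -20 - 4 = -24$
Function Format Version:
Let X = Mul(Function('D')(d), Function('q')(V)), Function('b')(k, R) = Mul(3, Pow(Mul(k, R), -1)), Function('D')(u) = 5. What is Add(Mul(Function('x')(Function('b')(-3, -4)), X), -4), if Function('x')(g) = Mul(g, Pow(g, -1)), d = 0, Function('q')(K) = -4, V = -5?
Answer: -24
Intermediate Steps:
Function('b')(k, R) = Mul(3, Pow(R, -1), Pow(k, -1)) (Function('b')(k, R) = Mul(3, Pow(Mul(R, k), -1)) = Mul(3, Mul(Pow(R, -1), Pow(k, -1))) = Mul(3, Pow(R, -1), Pow(k, -1)))
Function('x')(g) = 1
X = -20 (X = Mul(5, -4) = -20)
Add(Mul(Function('x')(Function('b')(-3, -4)), X), -4) = Add(Mul(1, -20), -4) = Add(-20, -4) = -24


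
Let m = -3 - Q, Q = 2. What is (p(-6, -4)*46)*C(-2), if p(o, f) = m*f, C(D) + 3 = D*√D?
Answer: -2760 - 1840*I*√2 ≈ -2760.0 - 2602.2*I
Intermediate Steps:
m = -5 (m = -3 - 1*2 = -3 - 2 = -5)
C(D) = -3 + D^(3/2) (C(D) = -3 + D*√D = -3 + D^(3/2))
p(o, f) = -5*f
(p(-6, -4)*46)*C(-2) = (-5*(-4)*46)*(-3 + (-2)^(3/2)) = (20*46)*(-3 - 2*I*√2) = 920*(-3 - 2*I*√2) = -2760 - 1840*I*√2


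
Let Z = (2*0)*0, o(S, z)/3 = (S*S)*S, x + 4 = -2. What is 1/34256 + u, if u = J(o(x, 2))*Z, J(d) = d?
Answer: 1/34256 ≈ 2.9192e-5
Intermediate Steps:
x = -6 (x = -4 - 2 = -6)
o(S, z) = 3*S**3 (o(S, z) = 3*((S*S)*S) = 3*(S**2*S) = 3*S**3)
Z = 0 (Z = 0*0 = 0)
u = 0 (u = (3*(-6)**3)*0 = (3*(-216))*0 = -648*0 = 0)
1/34256 + u = 1/34256 + 0 = 1/34256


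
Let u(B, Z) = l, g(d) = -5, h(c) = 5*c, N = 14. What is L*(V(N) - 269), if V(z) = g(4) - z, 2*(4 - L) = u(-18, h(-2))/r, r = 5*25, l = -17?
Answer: -146448/125 ≈ -1171.6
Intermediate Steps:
r = 125
u(B, Z) = -17
L = 1017/250 (L = 4 - (-17)/(2*125) = 4 - ½*(-17/125) = 4 + 17/250 = 1017/250 ≈ 4.0680)
V(z) = -5 - z
L*(V(N) - 269) = 1017*((-5 - 1*14) - 269)/250 = 1017*((-5 - 14) - 269)/250 = 1017*(-19 - 269)/250 = (1017/250)*(-288) = -146448/125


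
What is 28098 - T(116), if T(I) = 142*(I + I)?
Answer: -4846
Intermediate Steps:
T(I) = 284*I (T(I) = 142*(2*I) = 284*I)
28098 - T(116) = 28098 - 284*116 = 28098 - 1*32944 = 28098 - 32944 = -4846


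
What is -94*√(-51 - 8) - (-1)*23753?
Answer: 23753 - 94*I*√59 ≈ 23753.0 - 722.03*I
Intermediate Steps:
-94*√(-51 - 8) - (-1)*23753 = -94*I*√59 - 1*(-23753) = -94*I*√59 + 23753 = 23753 - 94*I*√59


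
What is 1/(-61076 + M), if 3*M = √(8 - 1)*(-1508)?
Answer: -137421/8389145384 + 1131*√7/8389145384 ≈ -1.6024e-5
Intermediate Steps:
M = -1508*√7/3 (M = (√(8 - 1)*(-1508))/3 = (√7*(-1508))/3 = (-1508*√7)/3 = -1508*√7/3 ≈ -1329.9)
1/(-61076 + M) = 1/(-61076 - 1508*√7/3)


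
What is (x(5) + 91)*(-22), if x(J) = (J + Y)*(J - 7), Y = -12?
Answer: -2310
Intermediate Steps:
x(J) = (-12 + J)*(-7 + J) (x(J) = (J - 12)*(J - 7) = (-12 + J)*(-7 + J))
(x(5) + 91)*(-22) = ((84 + 5² - 19*5) + 91)*(-22) = ((84 + 25 - 95) + 91)*(-22) = (14 + 91)*(-22) = 105*(-22) = -2310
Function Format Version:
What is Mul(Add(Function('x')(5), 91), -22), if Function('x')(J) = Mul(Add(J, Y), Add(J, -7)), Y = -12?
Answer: -2310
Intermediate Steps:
Function('x')(J) = Mul(Add(-12, J), Add(-7, J)) (Function('x')(J) = Mul(Add(J, -12), Add(J, -7)) = Mul(Add(-12, J), Add(-7, J)))
Mul(Add(Function('x')(5), 91), -22) = Mul(Add(Add(84, Pow(5, 2), Mul(-19, 5)), 91), -22) = Mul(Add(Add(84, 25, -95), 91), -22) = Mul(Add(14, 91), -22) = Mul(105, -22) = -2310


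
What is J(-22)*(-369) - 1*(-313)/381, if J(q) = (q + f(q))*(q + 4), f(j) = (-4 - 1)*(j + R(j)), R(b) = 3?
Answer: 184734259/381 ≈ 4.8487e+5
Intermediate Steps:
f(j) = -15 - 5*j (f(j) = (-4 - 1)*(j + 3) = -5*(3 + j) = -15 - 5*j)
J(q) = (-15 - 4*q)*(4 + q) (J(q) = (q + (-15 - 5*q))*(q + 4) = (-15 - 4*q)*(4 + q))
J(-22)*(-369) - 1*(-313)/381 = (-60 - 31*(-22) - 4*(-22)**2)*(-369) - 1*(-313)/381 = (-60 + 682 - 4*484)*(-369) + 313*(1/381) = (-60 + 682 - 1936)*(-369) + 313/381 = -1314*(-369) + 313/381 = 484866 + 313/381 = 184734259/381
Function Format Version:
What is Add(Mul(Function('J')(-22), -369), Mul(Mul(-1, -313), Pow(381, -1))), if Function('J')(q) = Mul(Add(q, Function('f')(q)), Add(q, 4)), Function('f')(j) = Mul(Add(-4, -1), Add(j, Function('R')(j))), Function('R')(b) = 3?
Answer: Rational(184734259, 381) ≈ 4.8487e+5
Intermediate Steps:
Function('f')(j) = Add(-15, Mul(-5, j)) (Function('f')(j) = Mul(Add(-4, -1), Add(j, 3)) = Mul(-5, Add(3, j)) = Add(-15, Mul(-5, j)))
Function('J')(q) = Mul(Add(-15, Mul(-4, q)), Add(4, q)) (Function('J')(q) = Mul(Add(q, Add(-15, Mul(-5, q))), Add(q, 4)) = Mul(Add(-15, Mul(-4, q)), Add(4, q)))
Add(Mul(Function('J')(-22), -369), Mul(Mul(-1, -313), Pow(381, -1))) = Add(Mul(Add(-60, Mul(-31, -22), Mul(-4, Pow(-22, 2))), -369), Mul(Mul(-1, -313), Pow(381, -1))) = Add(Mul(Add(-60, 682, Mul(-4, 484)), -369), Mul(313, Rational(1, 381))) = Add(Mul(Add(-60, 682, -1936), -369), Rational(313, 381)) = Add(Mul(-1314, -369), Rational(313, 381)) = Add(484866, Rational(313, 381)) = Rational(184734259, 381)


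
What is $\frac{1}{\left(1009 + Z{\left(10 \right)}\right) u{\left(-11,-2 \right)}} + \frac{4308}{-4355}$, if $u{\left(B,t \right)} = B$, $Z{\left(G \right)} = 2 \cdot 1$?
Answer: $- \frac{47913623}{48431955} \approx -0.9893$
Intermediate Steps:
$Z{\left(G \right)} = 2$
$\frac{1}{\left(1009 + Z{\left(10 \right)}\right) u{\left(-11,-2 \right)}} + \frac{4308}{-4355} = \frac{1}{\left(1009 + 2\right) \left(-11\right)} + \frac{4308}{-4355} = \frac{1}{1011} \left(- \frac{1}{11}\right) + 4308 \left(- \frac{1}{4355}\right) = \frac{1}{1011} \left(- \frac{1}{11}\right) - \frac{4308}{4355} = - \frac{1}{11121} - \frac{4308}{4355} = - \frac{47913623}{48431955}$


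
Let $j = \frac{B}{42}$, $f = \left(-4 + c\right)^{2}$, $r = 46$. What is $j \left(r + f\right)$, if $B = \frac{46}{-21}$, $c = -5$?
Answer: $- \frac{2921}{441} \approx -6.6236$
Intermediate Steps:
$f = 81$ ($f = \left(-4 - 5\right)^{2} = \left(-9\right)^{2} = 81$)
$B = - \frac{46}{21}$ ($B = 46 \left(- \frac{1}{21}\right) = - \frac{46}{21} \approx -2.1905$)
$j = - \frac{23}{441}$ ($j = - \frac{46}{21 \cdot 42} = \left(- \frac{46}{21}\right) \frac{1}{42} = - \frac{23}{441} \approx -0.052154$)
$j \left(r + f\right) = - \frac{23 \left(46 + 81\right)}{441} = \left(- \frac{23}{441}\right) 127 = - \frac{2921}{441}$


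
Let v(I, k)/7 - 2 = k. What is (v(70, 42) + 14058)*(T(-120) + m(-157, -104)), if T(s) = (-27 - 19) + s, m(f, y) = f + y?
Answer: -6134282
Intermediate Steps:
v(I, k) = 14 + 7*k
T(s) = -46 + s
(v(70, 42) + 14058)*(T(-120) + m(-157, -104)) = ((14 + 7*42) + 14058)*((-46 - 120) + (-157 - 104)) = ((14 + 294) + 14058)*(-166 - 261) = (308 + 14058)*(-427) = 14366*(-427) = -6134282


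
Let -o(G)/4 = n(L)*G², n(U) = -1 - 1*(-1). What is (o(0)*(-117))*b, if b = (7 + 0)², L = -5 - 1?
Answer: 0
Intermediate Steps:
L = -6
n(U) = 0 (n(U) = -1 + 1 = 0)
b = 49 (b = 7² = 49)
o(G) = 0 (o(G) = -0*G² = -4*0 = 0)
(o(0)*(-117))*b = (0*(-117))*49 = 0*49 = 0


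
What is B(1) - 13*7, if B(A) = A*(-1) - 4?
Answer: -96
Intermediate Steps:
B(A) = -4 - A (B(A) = -A - 4 = -4 - A)
B(1) - 13*7 = (-4 - 1*1) - 13*7 = (-4 - 1) - 91 = -5 - 91 = -96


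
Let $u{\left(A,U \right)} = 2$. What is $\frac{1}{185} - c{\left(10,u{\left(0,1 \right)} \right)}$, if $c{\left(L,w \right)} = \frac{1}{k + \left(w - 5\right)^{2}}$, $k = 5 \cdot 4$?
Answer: $- \frac{156}{5365} \approx -0.029077$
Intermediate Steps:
$k = 20$
$c{\left(L,w \right)} = \frac{1}{20 + \left(-5 + w\right)^{2}}$ ($c{\left(L,w \right)} = \frac{1}{20 + \left(w - 5\right)^{2}} = \frac{1}{20 + \left(-5 + w\right)^{2}}$)
$\frac{1}{185} - c{\left(10,u{\left(0,1 \right)} \right)} = \frac{1}{185} - \frac{1}{20 + \left(-5 + 2\right)^{2}} = \frac{1}{185} - \frac{1}{20 + \left(-3\right)^{2}} = \frac{1}{185} - \frac{1}{20 + 9} = \frac{1}{185} - \frac{1}{29} = - \frac{156}{5365}$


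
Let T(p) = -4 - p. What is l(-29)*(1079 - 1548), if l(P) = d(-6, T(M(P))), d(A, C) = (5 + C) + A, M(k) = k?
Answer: -11256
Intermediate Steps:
d(A, C) = 5 + A + C
l(P) = -5 - P (l(P) = 5 - 6 + (-4 - P) = -5 - P)
l(-29)*(1079 - 1548) = (-5 - 1*(-29))*(1079 - 1548) = (-5 + 29)*(-469) = 24*(-469) = -11256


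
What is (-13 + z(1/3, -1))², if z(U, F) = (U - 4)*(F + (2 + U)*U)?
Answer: 108241/729 ≈ 148.48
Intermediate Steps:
z(U, F) = (-4 + U)*(F + U*(2 + U))
(-13 + z(1/3, -1))² = (-13 + ((1/3)³ - 8/3 - 4*(-1) - 2*(1/3)² - 1/3))² = (-13 + ((⅓)³ - 8*⅓ + 4 - 2*(⅓)² - 1*⅓))² = (-13 + (1/27 - 8/3 + 4 - 2*⅑ - ⅓))² = (-13 + (1/27 - 8/3 + 4 - 2/9 - ⅓))² = (-13 + 22/27)² = (-329/27)² = 108241/729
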